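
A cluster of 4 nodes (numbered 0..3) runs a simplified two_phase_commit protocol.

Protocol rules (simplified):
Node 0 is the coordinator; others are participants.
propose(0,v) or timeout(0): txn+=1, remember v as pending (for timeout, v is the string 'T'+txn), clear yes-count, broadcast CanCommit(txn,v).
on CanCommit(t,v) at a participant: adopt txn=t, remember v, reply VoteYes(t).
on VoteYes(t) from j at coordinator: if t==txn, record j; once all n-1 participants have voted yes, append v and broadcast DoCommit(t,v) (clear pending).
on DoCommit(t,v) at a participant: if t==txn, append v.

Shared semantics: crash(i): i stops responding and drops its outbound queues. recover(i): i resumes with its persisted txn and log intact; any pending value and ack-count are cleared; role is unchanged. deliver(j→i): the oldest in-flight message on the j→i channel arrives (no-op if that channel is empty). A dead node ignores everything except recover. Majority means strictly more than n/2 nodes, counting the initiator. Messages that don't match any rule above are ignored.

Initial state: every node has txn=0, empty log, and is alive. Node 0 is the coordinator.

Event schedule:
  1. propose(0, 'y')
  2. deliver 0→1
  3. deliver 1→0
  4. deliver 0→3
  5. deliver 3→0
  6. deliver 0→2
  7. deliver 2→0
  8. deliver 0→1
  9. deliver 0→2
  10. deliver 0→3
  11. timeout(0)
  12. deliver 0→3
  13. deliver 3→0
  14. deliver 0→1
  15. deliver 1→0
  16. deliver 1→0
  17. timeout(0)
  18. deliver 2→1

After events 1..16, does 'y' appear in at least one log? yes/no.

after 1 — propose(0,'y'): n0:coor/t1/[-]
after 2 — deliver 0→1: n1:part/t1/[-]
after 3 — deliver 1→0: ·
after 4 — deliver 0→3: n3:part/t1/[-]
after 5 — deliver 3→0: ·
after 6 — deliver 0→2: n2:part/t1/[-]
after 7 — deliver 2→0: n0:coor/t1/[y]
after 8 — deliver 0→1: n1:part/t1/[y]
after 9 — deliver 0→2: n2:part/t1/[y]
after 10 — deliver 0→3: n3:part/t1/[y]
after 11 — timeout(0): n0:coor/t2/[y]
after 12 — deliver 0→3: n3:part/t2/[y]
after 13 — deliver 3→0: ·
after 14 — deliver 0→1: n1:part/t2/[y]
after 15 — deliver 1→0: ·
after 16 — deliver 1→0: ·

yes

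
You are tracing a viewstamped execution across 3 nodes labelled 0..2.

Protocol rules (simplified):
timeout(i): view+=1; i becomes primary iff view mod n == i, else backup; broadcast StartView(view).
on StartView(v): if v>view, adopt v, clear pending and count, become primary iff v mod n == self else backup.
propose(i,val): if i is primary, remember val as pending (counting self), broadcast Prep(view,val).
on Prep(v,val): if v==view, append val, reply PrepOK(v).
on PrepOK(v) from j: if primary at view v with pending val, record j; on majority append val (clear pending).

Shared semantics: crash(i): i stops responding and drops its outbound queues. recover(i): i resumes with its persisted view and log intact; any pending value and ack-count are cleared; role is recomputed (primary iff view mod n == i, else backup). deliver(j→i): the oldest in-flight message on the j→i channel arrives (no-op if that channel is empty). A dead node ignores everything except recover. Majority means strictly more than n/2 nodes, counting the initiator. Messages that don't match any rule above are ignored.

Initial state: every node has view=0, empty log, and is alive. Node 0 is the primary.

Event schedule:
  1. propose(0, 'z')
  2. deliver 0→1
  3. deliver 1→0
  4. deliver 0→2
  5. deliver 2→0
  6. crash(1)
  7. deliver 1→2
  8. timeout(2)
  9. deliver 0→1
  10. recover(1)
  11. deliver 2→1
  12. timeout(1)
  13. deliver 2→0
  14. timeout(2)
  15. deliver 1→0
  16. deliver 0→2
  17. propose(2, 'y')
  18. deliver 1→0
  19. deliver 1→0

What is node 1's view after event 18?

2

step 1 propose(0,'z'): —
step 2 deliver 0→1: 1={back,v=0,log=z}
step 3 deliver 1→0: 0={prim,v=0,log=z}
step 4 deliver 0→2: 2={back,v=0,log=z}
step 5 deliver 2→0: —
step 6 crash(1): 1={✗back,v=0,log=z}
step 7 deliver 1→2: —
step 8 timeout(2): 2={back,v=1,log=z}
step 9 deliver 0→1: —
step 10 recover(1): 1={back,v=0,log=z}
step 11 deliver 2→1: 1={prim,v=1,log=z}
step 12 timeout(1): 1={back,v=2,log=z}
step 13 deliver 2→0: 0={back,v=1,log=z}
step 14 timeout(2): 2={prim,v=2,log=z}
step 15 deliver 1→0: 0={back,v=2,log=z}
step 16 deliver 0→2: —
step 17 propose(2,'y'): —
step 18 deliver 1→0: —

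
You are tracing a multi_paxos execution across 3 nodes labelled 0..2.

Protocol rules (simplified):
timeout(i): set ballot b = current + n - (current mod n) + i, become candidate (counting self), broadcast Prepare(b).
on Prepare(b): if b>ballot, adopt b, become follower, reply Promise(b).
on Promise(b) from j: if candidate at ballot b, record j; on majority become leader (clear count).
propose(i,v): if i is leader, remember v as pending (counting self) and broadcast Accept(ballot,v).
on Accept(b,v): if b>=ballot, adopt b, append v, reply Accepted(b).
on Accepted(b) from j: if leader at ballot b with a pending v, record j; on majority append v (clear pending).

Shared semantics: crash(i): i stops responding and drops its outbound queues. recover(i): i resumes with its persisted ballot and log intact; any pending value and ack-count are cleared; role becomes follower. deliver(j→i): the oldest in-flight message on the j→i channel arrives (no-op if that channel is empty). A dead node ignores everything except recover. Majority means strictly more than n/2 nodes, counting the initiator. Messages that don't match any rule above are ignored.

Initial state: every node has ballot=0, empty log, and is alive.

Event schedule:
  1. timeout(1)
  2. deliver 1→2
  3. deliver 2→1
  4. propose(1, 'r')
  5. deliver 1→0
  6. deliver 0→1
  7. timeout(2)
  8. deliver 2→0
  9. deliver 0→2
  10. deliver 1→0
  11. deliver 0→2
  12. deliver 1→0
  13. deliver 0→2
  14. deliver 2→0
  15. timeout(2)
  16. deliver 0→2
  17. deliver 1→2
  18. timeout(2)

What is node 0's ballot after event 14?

after 1 — timeout(1): n1:cand/b4/[-]
after 2 — deliver 1→2: n2:foll/b4/[-]
after 3 — deliver 2→1: n1:lead/b4/[-]
after 4 — propose(1,'r'): ·
after 5 — deliver 1→0: n0:foll/b4/[-]
after 6 — deliver 0→1: ·
after 7 — timeout(2): n2:cand/b8/[-]
after 8 — deliver 2→0: n0:foll/b8/[-]
after 9 — deliver 0→2: n2:lead/b8/[-]
after 10 — deliver 1→0: ·
after 11 — deliver 0→2: ·
after 12 — deliver 1→0: ·
after 13 — deliver 0→2: ·
after 14 — deliver 2→0: ·

8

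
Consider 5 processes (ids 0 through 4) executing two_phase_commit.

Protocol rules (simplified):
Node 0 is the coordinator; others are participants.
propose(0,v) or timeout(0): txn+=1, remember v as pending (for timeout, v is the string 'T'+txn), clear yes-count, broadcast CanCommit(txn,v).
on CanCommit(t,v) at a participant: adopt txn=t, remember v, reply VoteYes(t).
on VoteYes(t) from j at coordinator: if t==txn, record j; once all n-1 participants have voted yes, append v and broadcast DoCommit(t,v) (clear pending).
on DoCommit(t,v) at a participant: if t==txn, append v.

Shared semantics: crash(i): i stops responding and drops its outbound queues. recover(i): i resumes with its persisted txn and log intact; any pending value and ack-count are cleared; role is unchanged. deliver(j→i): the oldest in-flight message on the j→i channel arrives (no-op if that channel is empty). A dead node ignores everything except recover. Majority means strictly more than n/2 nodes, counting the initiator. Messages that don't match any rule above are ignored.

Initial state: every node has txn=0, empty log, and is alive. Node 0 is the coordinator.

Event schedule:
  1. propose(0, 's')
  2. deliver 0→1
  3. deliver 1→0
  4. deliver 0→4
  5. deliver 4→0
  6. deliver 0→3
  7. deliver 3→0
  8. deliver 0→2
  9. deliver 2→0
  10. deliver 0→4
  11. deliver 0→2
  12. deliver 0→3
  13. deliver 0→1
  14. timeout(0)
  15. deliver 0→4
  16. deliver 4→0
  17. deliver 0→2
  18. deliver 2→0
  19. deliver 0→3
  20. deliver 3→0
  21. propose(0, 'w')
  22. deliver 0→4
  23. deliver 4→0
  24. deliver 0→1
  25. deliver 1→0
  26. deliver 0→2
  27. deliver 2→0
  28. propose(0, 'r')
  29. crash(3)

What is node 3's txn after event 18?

1

e1 propose(0,'s'): 0[coor,t=1,-]
e2 deliver 0→1: 1[part,t=1,-]
e3 deliver 1→0: ·
e4 deliver 0→4: 4[part,t=1,-]
e5 deliver 4→0: ·
e6 deliver 0→3: 3[part,t=1,-]
e7 deliver 3→0: ·
e8 deliver 0→2: 2[part,t=1,-]
e9 deliver 2→0: 0[coor,t=1,s]
e10 deliver 0→4: 4[part,t=1,s]
e11 deliver 0→2: 2[part,t=1,s]
e12 deliver 0→3: 3[part,t=1,s]
e13 deliver 0→1: 1[part,t=1,s]
e14 timeout(0): 0[coor,t=2,s]
e15 deliver 0→4: 4[part,t=2,s]
e16 deliver 4→0: ·
e17 deliver 0→2: 2[part,t=2,s]
e18 deliver 2→0: ·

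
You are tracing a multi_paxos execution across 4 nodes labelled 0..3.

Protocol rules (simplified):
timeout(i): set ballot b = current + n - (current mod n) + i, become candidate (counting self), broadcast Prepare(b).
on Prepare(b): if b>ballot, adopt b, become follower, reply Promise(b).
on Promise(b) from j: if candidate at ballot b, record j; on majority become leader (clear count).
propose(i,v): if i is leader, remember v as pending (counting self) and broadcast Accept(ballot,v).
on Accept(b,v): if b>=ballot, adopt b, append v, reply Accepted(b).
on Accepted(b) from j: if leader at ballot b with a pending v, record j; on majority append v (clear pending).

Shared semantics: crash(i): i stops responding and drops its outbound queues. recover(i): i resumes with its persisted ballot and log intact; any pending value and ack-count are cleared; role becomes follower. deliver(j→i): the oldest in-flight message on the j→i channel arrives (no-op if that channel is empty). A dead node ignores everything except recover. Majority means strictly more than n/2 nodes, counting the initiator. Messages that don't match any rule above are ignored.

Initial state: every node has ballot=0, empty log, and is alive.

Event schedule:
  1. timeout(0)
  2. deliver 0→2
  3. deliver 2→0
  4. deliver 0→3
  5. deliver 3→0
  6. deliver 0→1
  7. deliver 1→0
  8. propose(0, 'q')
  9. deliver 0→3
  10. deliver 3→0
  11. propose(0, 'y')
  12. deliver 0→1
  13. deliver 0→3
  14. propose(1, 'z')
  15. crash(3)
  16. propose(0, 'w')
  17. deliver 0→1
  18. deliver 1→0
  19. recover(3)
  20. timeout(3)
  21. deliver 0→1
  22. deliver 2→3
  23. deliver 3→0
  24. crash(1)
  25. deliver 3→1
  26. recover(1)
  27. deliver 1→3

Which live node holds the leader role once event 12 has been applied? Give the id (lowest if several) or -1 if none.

0

after 1 — timeout(0): n0:cand/b4/[-]
after 2 — deliver 0→2: n2:foll/b4/[-]
after 3 — deliver 2→0: ·
after 4 — deliver 0→3: n3:foll/b4/[-]
after 5 — deliver 3→0: n0:lead/b4/[-]
after 6 — deliver 0→1: n1:foll/b4/[-]
after 7 — deliver 1→0: ·
after 8 — propose(0,'q'): ·
after 9 — deliver 0→3: n3:foll/b4/[q]
after 10 — deliver 3→0: ·
after 11 — propose(0,'y'): ·
after 12 — deliver 0→1: n1:foll/b4/[q]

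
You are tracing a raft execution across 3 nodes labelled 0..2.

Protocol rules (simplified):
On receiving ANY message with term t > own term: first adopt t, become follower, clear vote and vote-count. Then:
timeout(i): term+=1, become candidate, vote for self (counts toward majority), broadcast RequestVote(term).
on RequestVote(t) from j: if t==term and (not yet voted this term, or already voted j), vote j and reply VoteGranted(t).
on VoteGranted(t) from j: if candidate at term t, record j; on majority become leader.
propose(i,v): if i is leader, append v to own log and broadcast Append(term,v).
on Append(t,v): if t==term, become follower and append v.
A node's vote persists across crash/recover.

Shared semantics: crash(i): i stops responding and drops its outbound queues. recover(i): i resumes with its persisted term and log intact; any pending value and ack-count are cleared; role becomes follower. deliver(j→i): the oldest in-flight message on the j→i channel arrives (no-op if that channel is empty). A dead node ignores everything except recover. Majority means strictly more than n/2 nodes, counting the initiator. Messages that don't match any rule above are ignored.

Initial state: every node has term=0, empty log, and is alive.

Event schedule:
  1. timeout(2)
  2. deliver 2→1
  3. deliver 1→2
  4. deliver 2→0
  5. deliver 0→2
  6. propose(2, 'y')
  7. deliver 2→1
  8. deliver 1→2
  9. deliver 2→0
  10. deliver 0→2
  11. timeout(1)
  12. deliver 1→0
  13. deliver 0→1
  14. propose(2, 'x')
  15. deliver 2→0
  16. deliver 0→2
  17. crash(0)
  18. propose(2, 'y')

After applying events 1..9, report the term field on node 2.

1

1. timeout(2):  <2:cand t1 ->
2. deliver 2→1:  <1:foll t1 ->
3. deliver 1→2:  <2:lead t1 ->
4. deliver 2→0:  <0:foll t1 ->
5. deliver 0→2:  nop
6. propose(2,'y'):  <2:lead t1 y>
7. deliver 2→1:  <1:foll t1 y>
8. deliver 1→2:  nop
9. deliver 2→0:  <0:foll t1 y>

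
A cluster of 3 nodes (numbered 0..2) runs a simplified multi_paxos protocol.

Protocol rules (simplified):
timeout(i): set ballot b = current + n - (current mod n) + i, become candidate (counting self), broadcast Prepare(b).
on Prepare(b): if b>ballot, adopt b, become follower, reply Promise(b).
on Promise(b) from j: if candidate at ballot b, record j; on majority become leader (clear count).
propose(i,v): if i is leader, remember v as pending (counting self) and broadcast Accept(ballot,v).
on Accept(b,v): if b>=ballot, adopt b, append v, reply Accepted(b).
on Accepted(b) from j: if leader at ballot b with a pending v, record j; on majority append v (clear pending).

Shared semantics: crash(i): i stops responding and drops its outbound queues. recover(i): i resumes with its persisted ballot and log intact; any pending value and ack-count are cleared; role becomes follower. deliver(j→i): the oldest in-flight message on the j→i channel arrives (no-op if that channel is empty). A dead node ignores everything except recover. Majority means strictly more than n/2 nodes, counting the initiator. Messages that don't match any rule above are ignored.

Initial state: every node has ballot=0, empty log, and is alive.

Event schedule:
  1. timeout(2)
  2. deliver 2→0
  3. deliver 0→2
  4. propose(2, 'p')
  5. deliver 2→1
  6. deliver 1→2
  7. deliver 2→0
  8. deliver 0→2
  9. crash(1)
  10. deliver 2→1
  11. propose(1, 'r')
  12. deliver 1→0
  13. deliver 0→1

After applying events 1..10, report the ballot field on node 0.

5

after 1 — timeout(2): n2:cand/b5/[-]
after 2 — deliver 2→0: n0:foll/b5/[-]
after 3 — deliver 0→2: n2:lead/b5/[-]
after 4 — propose(2,'p'): ·
after 5 — deliver 2→1: n1:foll/b5/[-]
after 6 — deliver 1→2: ·
after 7 — deliver 2→0: n0:foll/b5/[p]
after 8 — deliver 0→2: n2:lead/b5/[p]
after 9 — crash(1): n1:✗foll/b5/[-]
after 10 — deliver 2→1: ·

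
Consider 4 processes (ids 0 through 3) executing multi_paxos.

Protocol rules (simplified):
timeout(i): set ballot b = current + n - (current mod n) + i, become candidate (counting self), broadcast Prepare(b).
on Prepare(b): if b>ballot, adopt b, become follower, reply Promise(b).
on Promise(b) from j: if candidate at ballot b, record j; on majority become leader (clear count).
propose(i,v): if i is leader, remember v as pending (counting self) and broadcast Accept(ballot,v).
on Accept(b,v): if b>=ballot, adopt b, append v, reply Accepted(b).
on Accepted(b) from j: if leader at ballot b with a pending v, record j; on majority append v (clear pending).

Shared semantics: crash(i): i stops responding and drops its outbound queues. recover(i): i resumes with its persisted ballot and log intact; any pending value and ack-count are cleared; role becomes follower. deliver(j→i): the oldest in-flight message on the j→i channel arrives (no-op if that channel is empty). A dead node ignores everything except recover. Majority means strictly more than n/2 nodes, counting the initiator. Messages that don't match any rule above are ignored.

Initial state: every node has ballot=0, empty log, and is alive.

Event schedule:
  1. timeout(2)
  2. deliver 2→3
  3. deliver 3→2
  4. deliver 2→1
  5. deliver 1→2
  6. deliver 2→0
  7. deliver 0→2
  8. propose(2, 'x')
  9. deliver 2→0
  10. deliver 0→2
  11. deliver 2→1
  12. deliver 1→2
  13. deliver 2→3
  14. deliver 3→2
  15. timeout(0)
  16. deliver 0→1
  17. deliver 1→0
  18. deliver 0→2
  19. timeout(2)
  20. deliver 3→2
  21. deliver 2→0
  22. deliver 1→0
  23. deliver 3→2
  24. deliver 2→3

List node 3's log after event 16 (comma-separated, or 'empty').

step 1 timeout(2): 2={cand,b=6,log=-}
step 2 deliver 2→3: 3={foll,b=6,log=-}
step 3 deliver 3→2: —
step 4 deliver 2→1: 1={foll,b=6,log=-}
step 5 deliver 1→2: 2={lead,b=6,log=-}
step 6 deliver 2→0: 0={foll,b=6,log=-}
step 7 deliver 0→2: —
step 8 propose(2,'x'): —
step 9 deliver 2→0: 0={foll,b=6,log=x}
step 10 deliver 0→2: —
step 11 deliver 2→1: 1={foll,b=6,log=x}
step 12 deliver 1→2: 2={lead,b=6,log=x}
step 13 deliver 2→3: 3={foll,b=6,log=x}
step 14 deliver 3→2: —
step 15 timeout(0): 0={cand,b=8,log=x}
step 16 deliver 0→1: 1={foll,b=8,log=x}

x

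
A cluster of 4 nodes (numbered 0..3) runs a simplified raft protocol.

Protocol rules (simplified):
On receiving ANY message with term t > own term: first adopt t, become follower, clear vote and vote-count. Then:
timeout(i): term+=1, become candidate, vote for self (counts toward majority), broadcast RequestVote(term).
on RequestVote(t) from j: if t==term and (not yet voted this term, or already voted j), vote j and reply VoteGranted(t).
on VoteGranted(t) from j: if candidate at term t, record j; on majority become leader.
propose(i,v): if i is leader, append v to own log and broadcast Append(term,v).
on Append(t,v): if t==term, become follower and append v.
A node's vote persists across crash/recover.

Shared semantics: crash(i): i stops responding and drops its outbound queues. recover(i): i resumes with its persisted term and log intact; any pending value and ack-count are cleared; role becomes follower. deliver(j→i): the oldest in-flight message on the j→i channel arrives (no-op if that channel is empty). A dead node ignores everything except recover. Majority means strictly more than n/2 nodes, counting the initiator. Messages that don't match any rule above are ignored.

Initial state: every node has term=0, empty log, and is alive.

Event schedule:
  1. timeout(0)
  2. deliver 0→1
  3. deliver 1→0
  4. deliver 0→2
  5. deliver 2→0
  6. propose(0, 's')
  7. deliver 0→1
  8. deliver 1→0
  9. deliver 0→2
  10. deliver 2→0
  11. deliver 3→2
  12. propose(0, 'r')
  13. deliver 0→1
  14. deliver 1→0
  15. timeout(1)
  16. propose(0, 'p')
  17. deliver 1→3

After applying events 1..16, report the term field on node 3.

0

after 1 — timeout(0): n0:cand/t1/[-]
after 2 — deliver 0→1: n1:foll/t1/[-]
after 3 — deliver 1→0: ·
after 4 — deliver 0→2: n2:foll/t1/[-]
after 5 — deliver 2→0: n0:lead/t1/[-]
after 6 — propose(0,'s'): n0:lead/t1/[s]
after 7 — deliver 0→1: n1:foll/t1/[s]
after 8 — deliver 1→0: ·
after 9 — deliver 0→2: n2:foll/t1/[s]
after 10 — deliver 2→0: ·
after 11 — deliver 3→2: ·
after 12 — propose(0,'r'): n0:lead/t1/[s,r]
after 13 — deliver 0→1: n1:foll/t1/[s,r]
after 14 — deliver 1→0: ·
after 15 — timeout(1): n1:cand/t2/[s,r]
after 16 — propose(0,'p'): n0:lead/t1/[s,r,p]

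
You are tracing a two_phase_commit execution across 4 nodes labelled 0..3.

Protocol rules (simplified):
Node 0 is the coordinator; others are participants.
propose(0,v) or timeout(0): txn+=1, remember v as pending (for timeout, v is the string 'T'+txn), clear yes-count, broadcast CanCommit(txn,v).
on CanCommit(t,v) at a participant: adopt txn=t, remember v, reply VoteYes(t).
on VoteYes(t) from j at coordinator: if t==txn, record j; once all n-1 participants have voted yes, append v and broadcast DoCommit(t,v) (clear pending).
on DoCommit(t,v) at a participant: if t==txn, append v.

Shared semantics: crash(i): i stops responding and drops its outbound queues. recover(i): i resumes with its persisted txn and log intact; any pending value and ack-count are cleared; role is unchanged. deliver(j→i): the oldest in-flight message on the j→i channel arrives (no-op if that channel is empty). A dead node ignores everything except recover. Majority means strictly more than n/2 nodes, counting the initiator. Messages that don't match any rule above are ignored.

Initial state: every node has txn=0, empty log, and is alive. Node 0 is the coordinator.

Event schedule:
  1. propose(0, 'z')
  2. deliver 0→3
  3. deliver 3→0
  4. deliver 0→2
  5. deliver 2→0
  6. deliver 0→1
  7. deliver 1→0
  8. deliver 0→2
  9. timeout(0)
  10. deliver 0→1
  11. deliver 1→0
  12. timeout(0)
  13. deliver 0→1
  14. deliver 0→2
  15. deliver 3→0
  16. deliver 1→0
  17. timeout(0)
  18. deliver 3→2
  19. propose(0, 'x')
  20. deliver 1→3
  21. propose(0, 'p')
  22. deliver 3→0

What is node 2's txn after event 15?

step 1 propose(0,'z'): 0={coor,t=1,log=-}
step 2 deliver 0→3: 3={part,t=1,log=-}
step 3 deliver 3→0: —
step 4 deliver 0→2: 2={part,t=1,log=-}
step 5 deliver 2→0: —
step 6 deliver 0→1: 1={part,t=1,log=-}
step 7 deliver 1→0: 0={coor,t=1,log=z}
step 8 deliver 0→2: 2={part,t=1,log=z}
step 9 timeout(0): 0={coor,t=2,log=z}
step 10 deliver 0→1: 1={part,t=1,log=z}
step 11 deliver 1→0: —
step 12 timeout(0): 0={coor,t=3,log=z}
step 13 deliver 0→1: 1={part,t=2,log=z}
step 14 deliver 0→2: 2={part,t=2,log=z}
step 15 deliver 3→0: —

2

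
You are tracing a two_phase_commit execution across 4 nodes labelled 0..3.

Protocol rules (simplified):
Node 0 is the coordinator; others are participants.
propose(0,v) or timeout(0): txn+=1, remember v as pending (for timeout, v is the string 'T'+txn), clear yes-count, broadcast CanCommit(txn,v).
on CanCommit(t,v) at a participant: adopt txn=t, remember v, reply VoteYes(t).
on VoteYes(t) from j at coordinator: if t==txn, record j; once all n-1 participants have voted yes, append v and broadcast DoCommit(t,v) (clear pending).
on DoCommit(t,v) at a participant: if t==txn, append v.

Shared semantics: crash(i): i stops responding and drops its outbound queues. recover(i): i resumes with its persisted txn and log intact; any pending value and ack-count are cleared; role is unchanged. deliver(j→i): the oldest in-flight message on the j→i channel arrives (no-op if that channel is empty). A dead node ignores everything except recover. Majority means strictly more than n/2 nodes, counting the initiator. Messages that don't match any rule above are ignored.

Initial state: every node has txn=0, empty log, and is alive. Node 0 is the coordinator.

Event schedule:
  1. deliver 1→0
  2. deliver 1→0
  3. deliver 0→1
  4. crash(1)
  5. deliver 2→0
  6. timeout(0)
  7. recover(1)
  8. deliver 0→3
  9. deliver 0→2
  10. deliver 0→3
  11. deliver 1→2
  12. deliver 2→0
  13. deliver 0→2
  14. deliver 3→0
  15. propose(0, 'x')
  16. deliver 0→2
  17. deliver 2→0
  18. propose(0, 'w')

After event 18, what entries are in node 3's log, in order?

empty

after 1 — deliver 1→0: ·
after 2 — deliver 1→0: ·
after 3 — deliver 0→1: ·
after 4 — crash(1): n1:✗part/t0/[-]
after 5 — deliver 2→0: ·
after 6 — timeout(0): n0:coor/t1/[-]
after 7 — recover(1): n1:part/t0/[-]
after 8 — deliver 0→3: n3:part/t1/[-]
after 9 — deliver 0→2: n2:part/t1/[-]
after 10 — deliver 0→3: ·
after 11 — deliver 1→2: ·
after 12 — deliver 2→0: ·
after 13 — deliver 0→2: ·
after 14 — deliver 3→0: ·
after 15 — propose(0,'x'): n0:coor/t2/[-]
after 16 — deliver 0→2: n2:part/t2/[-]
after 17 — deliver 2→0: ·
after 18 — propose(0,'w'): n0:coor/t3/[-]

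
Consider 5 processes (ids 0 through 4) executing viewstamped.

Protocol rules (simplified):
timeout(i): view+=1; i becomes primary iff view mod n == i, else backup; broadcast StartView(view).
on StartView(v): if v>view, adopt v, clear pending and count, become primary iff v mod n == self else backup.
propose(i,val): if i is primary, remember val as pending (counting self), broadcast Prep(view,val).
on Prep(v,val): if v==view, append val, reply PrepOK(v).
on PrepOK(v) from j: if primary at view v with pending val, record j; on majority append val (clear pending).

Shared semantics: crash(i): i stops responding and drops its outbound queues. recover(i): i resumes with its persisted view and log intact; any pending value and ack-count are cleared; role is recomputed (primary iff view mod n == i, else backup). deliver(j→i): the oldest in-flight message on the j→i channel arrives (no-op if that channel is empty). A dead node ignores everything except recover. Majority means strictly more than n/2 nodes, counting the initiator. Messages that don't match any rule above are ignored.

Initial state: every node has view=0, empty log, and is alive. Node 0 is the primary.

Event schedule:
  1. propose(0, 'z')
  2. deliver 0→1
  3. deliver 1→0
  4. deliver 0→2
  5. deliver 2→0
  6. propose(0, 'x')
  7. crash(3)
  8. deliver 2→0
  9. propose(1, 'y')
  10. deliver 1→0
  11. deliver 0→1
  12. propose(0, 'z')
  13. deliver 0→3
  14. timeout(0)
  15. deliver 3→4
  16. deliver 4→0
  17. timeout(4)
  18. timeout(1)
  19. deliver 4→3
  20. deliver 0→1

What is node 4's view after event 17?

1

step 1 propose(0,'z'): —
step 2 deliver 0→1: 1={back,v=0,log=z}
step 3 deliver 1→0: —
step 4 deliver 0→2: 2={back,v=0,log=z}
step 5 deliver 2→0: 0={prim,v=0,log=z}
step 6 propose(0,'x'): —
step 7 crash(3): 3={✗back,v=0,log=-}
step 8 deliver 2→0: —
step 9 propose(1,'y'): —
step 10 deliver 1→0: —
step 11 deliver 0→1: 1={back,v=0,log=z,x}
step 12 propose(0,'z'): —
step 13 deliver 0→3: —
step 14 timeout(0): 0={back,v=1,log=z}
step 15 deliver 3→4: —
step 16 deliver 4→0: —
step 17 timeout(4): 4={back,v=1,log=-}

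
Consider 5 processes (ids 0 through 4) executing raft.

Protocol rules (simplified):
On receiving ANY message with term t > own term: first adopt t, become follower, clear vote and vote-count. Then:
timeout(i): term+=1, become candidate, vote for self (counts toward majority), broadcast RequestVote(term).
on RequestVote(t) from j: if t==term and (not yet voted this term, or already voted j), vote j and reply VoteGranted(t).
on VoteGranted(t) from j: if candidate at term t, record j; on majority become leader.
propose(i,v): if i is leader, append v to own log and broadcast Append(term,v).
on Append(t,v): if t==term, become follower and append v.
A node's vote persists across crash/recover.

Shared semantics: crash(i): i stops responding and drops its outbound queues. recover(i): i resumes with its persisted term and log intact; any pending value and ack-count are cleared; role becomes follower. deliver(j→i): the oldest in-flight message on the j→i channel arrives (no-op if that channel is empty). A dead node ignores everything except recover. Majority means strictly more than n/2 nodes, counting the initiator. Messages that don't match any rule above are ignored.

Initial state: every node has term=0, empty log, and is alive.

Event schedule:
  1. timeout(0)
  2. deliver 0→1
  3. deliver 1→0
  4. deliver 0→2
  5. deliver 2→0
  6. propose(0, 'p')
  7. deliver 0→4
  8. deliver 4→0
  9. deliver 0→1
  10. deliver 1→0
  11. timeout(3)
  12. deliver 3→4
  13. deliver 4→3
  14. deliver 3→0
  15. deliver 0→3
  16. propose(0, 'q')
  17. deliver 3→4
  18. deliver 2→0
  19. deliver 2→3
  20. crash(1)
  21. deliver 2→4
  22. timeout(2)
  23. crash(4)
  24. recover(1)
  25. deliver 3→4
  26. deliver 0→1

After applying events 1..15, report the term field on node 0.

1

e1 timeout(0): 0[cand,t=1,-]
e2 deliver 0→1: 1[foll,t=1,-]
e3 deliver 1→0: ·
e4 deliver 0→2: 2[foll,t=1,-]
e5 deliver 2→0: 0[lead,t=1,-]
e6 propose(0,'p'): 0[lead,t=1,p]
e7 deliver 0→4: 4[foll,t=1,-]
e8 deliver 4→0: ·
e9 deliver 0→1: 1[foll,t=1,p]
e10 deliver 1→0: ·
e11 timeout(3): 3[cand,t=1,-]
e12 deliver 3→4: ·
e13 deliver 4→3: ·
e14 deliver 3→0: ·
e15 deliver 0→3: ·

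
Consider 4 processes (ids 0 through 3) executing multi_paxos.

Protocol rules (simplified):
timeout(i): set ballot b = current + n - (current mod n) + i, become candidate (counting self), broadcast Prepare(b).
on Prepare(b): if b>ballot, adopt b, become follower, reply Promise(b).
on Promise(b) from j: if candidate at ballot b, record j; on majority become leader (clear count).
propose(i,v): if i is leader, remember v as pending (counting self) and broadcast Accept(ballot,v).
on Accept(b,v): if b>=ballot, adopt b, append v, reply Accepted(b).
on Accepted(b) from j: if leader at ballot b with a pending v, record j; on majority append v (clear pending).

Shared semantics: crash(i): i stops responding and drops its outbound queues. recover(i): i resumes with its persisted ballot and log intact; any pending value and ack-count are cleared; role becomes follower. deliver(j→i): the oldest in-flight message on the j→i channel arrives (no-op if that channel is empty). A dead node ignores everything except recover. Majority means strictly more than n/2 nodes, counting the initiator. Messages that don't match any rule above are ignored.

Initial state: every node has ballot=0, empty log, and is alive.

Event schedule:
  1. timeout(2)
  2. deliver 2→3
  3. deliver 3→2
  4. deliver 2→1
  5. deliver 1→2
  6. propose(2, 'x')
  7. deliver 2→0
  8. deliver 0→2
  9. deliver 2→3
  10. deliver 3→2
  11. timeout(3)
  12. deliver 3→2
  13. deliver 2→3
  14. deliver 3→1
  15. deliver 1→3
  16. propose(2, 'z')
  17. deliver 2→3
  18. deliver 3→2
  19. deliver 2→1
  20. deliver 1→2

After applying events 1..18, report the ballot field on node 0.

6

e1 timeout(2): 2[cand,b=6,-]
e2 deliver 2→3: 3[foll,b=6,-]
e3 deliver 3→2: ·
e4 deliver 2→1: 1[foll,b=6,-]
e5 deliver 1→2: 2[lead,b=6,-]
e6 propose(2,'x'): ·
e7 deliver 2→0: 0[foll,b=6,-]
e8 deliver 0→2: ·
e9 deliver 2→3: 3[foll,b=6,x]
e10 deliver 3→2: ·
e11 timeout(3): 3[cand,b=11,x]
e12 deliver 3→2: 2[foll,b=11,-]
e13 deliver 2→3: ·
e14 deliver 3→1: 1[foll,b=11,-]
e15 deliver 1→3: 3[lead,b=11,x]
e16 propose(2,'z'): ·
e17 deliver 2→3: ·
e18 deliver 3→2: ·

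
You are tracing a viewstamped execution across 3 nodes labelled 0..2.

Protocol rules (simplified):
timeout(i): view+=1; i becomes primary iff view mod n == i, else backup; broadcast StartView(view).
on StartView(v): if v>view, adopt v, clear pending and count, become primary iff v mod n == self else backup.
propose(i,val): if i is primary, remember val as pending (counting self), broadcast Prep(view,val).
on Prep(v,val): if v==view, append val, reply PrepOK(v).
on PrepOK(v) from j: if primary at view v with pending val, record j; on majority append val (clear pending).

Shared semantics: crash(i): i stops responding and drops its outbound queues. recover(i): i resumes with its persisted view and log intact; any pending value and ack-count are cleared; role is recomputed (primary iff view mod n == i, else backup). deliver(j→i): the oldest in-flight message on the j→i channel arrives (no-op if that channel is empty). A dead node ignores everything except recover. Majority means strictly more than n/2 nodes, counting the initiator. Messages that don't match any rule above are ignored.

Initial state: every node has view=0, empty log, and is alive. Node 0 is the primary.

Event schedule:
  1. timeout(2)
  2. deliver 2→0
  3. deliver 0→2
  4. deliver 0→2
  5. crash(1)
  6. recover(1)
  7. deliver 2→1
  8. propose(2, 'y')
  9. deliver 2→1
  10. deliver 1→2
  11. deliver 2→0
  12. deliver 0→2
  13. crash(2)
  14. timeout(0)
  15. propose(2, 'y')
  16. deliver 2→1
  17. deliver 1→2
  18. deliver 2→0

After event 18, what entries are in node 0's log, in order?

[1] timeout(2) → N2(back v1 [-])
[2] deliver 2→0 → N0(back v1 [-])
[3] deliver 0→2 → ∅
[4] deliver 0→2 → ∅
[5] crash(1) → N1(✗back v0 [-])
[6] recover(1) → N1(back v0 [-])
[7] deliver 2→1 → N1(prim v1 [-])
[8] propose(2,'y') → ∅
[9] deliver 2→1 → ∅
[10] deliver 1→2 → ∅
[11] deliver 2→0 → ∅
[12] deliver 0→2 → ∅
[13] crash(2) → N2(✗back v1 [-])
[14] timeout(0) → N0(back v2 [-])
[15] propose(2,'y') → ∅
[16] deliver 2→1 → ∅
[17] deliver 1→2 → ∅
[18] deliver 2→0 → ∅

empty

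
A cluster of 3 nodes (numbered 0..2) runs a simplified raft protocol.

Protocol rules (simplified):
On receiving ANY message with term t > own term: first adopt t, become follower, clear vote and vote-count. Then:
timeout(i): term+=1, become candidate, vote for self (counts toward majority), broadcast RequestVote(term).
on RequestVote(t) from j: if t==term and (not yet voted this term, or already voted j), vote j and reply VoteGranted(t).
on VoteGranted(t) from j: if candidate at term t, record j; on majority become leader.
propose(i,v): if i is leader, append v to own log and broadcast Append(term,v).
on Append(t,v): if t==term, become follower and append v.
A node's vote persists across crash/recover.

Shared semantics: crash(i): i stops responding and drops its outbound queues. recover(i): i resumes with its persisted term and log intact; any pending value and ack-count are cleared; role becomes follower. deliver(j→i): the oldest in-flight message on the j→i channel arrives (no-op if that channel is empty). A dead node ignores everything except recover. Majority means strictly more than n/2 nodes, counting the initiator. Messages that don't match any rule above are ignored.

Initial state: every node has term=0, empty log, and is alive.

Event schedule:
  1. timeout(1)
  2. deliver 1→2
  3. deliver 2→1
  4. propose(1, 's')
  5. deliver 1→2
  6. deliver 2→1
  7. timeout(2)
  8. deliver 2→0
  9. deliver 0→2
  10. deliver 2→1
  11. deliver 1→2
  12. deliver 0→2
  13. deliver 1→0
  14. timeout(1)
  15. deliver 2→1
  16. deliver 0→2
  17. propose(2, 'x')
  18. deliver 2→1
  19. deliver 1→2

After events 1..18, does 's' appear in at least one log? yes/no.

yes

after 1 — timeout(1): n1:cand/t1/[-]
after 2 — deliver 1→2: n2:foll/t1/[-]
after 3 — deliver 2→1: n1:lead/t1/[-]
after 4 — propose(1,'s'): n1:lead/t1/[s]
after 5 — deliver 1→2: n2:foll/t1/[s]
after 6 — deliver 2→1: ·
after 7 — timeout(2): n2:cand/t2/[s]
after 8 — deliver 2→0: n0:foll/t2/[-]
after 9 — deliver 0→2: n2:lead/t2/[s]
after 10 — deliver 2→1: n1:foll/t2/[s]
after 11 — deliver 1→2: ·
after 12 — deliver 0→2: ·
after 13 — deliver 1→0: ·
after 14 — timeout(1): n1:cand/t3/[s]
after 15 — deliver 2→1: ·
after 16 — deliver 0→2: ·
after 17 — propose(2,'x'): n2:lead/t2/[s,x]
after 18 — deliver 2→1: ·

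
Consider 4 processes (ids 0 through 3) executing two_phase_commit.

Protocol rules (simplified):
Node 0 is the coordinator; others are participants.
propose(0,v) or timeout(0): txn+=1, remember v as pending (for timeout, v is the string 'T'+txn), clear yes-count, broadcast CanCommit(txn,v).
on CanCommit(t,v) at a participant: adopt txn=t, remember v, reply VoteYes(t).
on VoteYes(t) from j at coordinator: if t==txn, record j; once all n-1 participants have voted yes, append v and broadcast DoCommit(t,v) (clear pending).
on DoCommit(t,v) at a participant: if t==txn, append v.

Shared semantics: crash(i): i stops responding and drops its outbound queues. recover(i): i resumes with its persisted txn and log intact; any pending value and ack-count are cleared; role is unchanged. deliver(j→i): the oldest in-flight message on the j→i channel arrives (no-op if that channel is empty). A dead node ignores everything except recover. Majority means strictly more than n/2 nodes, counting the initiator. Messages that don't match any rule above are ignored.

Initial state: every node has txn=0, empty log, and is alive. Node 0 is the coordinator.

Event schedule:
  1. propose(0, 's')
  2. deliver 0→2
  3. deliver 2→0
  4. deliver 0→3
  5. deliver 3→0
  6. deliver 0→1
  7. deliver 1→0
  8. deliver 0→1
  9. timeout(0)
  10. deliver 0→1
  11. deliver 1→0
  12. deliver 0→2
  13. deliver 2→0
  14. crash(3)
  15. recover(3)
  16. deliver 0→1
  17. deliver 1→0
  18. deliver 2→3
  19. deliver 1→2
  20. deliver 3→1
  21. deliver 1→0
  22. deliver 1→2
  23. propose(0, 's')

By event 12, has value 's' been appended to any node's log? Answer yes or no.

e1 propose(0,'s'): 0[coor,t=1,-]
e2 deliver 0→2: 2[part,t=1,-]
e3 deliver 2→0: ·
e4 deliver 0→3: 3[part,t=1,-]
e5 deliver 3→0: ·
e6 deliver 0→1: 1[part,t=1,-]
e7 deliver 1→0: 0[coor,t=1,s]
e8 deliver 0→1: 1[part,t=1,s]
e9 timeout(0): 0[coor,t=2,s]
e10 deliver 0→1: 1[part,t=2,s]
e11 deliver 1→0: ·
e12 deliver 0→2: 2[part,t=1,s]

yes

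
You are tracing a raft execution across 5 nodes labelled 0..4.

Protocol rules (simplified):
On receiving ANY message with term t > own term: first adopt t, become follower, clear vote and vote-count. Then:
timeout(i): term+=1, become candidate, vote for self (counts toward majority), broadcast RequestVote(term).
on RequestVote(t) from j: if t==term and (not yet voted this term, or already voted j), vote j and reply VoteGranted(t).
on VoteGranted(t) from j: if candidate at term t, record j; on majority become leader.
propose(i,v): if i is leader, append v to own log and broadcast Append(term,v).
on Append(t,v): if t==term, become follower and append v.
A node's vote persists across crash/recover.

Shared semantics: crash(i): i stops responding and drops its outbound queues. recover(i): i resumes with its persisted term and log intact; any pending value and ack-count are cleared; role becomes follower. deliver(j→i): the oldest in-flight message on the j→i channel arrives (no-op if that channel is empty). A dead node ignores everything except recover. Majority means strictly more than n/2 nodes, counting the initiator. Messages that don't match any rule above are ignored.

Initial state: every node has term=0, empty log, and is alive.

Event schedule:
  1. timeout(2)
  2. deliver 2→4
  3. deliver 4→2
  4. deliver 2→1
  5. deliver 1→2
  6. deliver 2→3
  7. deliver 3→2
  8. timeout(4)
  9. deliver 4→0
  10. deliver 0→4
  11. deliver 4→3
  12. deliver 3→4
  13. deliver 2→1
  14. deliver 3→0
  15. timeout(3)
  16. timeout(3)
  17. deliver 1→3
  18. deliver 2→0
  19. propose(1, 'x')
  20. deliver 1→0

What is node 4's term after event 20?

e1 timeout(2): 2[cand,t=1,-]
e2 deliver 2→4: 4[foll,t=1,-]
e3 deliver 4→2: ·
e4 deliver 2→1: 1[foll,t=1,-]
e5 deliver 1→2: 2[lead,t=1,-]
e6 deliver 2→3: 3[foll,t=1,-]
e7 deliver 3→2: ·
e8 timeout(4): 4[cand,t=2,-]
e9 deliver 4→0: 0[foll,t=2,-]
e10 deliver 0→4: ·
e11 deliver 4→3: 3[foll,t=2,-]
e12 deliver 3→4: 4[lead,t=2,-]
e13 deliver 2→1: ·
e14 deliver 3→0: ·
e15 timeout(3): 3[cand,t=3,-]
e16 timeout(3): 3[cand,t=4,-]
e17 deliver 1→3: ·
e18 deliver 2→0: ·
e19 propose(1,'x'): ·
e20 deliver 1→0: ·

2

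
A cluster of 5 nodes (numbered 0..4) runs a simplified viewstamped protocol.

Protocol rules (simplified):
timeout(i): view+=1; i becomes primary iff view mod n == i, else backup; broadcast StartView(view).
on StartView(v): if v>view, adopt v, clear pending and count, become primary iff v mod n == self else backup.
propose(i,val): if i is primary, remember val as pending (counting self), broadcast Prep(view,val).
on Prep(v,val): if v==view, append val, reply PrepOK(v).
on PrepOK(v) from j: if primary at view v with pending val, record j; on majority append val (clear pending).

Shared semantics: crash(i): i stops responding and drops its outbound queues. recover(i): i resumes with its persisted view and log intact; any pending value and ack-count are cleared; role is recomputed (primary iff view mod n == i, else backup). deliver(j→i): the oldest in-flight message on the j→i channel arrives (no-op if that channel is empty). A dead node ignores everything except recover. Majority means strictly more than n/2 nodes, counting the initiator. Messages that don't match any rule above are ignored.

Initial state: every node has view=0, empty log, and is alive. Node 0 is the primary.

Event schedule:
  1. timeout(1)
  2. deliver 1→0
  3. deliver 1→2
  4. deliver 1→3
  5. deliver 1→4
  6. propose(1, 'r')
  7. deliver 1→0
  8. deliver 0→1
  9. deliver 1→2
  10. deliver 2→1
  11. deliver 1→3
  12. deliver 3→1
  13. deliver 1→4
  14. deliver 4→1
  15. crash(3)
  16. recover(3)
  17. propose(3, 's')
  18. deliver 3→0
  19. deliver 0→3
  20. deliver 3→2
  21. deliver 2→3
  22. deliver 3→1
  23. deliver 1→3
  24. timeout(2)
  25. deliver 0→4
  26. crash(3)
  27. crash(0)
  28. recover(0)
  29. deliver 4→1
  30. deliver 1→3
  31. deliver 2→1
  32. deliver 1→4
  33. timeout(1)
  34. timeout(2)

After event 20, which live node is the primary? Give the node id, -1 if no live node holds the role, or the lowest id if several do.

e1 timeout(1): 1[prim,v=1,-]
e2 deliver 1→0: 0[back,v=1,-]
e3 deliver 1→2: 2[back,v=1,-]
e4 deliver 1→3: 3[back,v=1,-]
e5 deliver 1→4: 4[back,v=1,-]
e6 propose(1,'r'): ·
e7 deliver 1→0: 0[back,v=1,r]
e8 deliver 0→1: ·
e9 deliver 1→2: 2[back,v=1,r]
e10 deliver 2→1: 1[prim,v=1,r]
e11 deliver 1→3: 3[back,v=1,r]
e12 deliver 3→1: ·
e13 deliver 1→4: 4[back,v=1,r]
e14 deliver 4→1: ·
e15 crash(3): 3[✗back,v=1,r]
e16 recover(3): 3[back,v=1,r]
e17 propose(3,'s'): ·
e18 deliver 3→0: ·
e19 deliver 0→3: ·
e20 deliver 3→2: ·

1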